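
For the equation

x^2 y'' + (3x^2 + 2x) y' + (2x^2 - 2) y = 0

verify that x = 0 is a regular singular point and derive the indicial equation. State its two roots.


Divide by x^2 to reach normal form y'' + P_1(x) y' + P_2(x) y = 0 with P_1(x) = 3 + 2/x and P_2(x) = 2 - 2/x^2.
x = 0 is a singular point because the y'-coefficient 3 + 2/x has a pole at x = 0 and the y-coefficient 2 - 2/x^2 has a pole at x = 0.
It is a regular singular point because x P_1(x) = p(x) = 3x + 2 and x^2 P_2(x) = q(x) = 2x^2 - 2 are polynomials, hence analytic at x = 0.
p(0) = 2,  q(0) = -2.
Indicial equation: r(r-1) + p(0) r + q(0) = 0, i.e. r^2 + (p(0) - 1) r + q(0) = 0, i.e. r^2 + 1 r - 2 = 0.
Discriminant: (1)^2 - 4(-2) = 9, so r = (-1 ± 3)/2.
Solving: r_1 = 1, r_2 = -2.

indicial: r^2 + 1 r - 2 = 0; roots r_1 = 1, r_2 = -2


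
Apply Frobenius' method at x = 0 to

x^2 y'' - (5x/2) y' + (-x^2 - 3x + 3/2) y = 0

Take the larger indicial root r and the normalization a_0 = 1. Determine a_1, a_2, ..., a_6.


Write in Frobenius form y'' + (p(x)/x) y' + (q(x)/x^2) y = 0:
  p(x) = -5/2,  q(x) = -x^2 - 3x + 3/2.
Indicial equation: r(r-1) + (-5/2) r + (3/2) = 0 -> roots r_1 = 3, r_2 = 1/2.
Take r = r_1 = 3. Let y(x) = x^r sum_{n>=0} a_n x^n with a_0 = 1.
Substitute y = x^r sum a_n x^n and match x^{r+n}. The recurrence is
  D(n) a_n - 3 a_{n-1} - 1 a_{n-2} = 0,  where D(n) = (r+n)(r+n-1) + (-5/2)(r+n) + (3/2).
  a_n = [3 a_{n-1} + 1 a_{n-2}] / D(n).
Since the indicial polynomial factors as (r - r_1)(r - r_2), D(n) = (r_1 + n - r_1)(r_1 + n - r_2) = n(n + 5/2).
Evaluating step by step (a_0 = 1):
  n = 1: D(1) = 1(1 + 5/2) = 7/2; numerator = 3(1) = 3; a_1 = (3)/(7/2) = 6/7
  n = 2: D(2) = 2(2 + 5/2) = 9; numerator = 3(6/7) + 1(1) = 25/7; a_2 = (25/7)/(9) = 25/63
  n = 3: D(3) = 3(3 + 5/2) = 33/2; numerator = 3(25/63) + 1(6/7) = 43/21; a_3 = (43/21)/(33/2) = 86/693
  n = 4: D(4) = 4(4 + 5/2) = 26; numerator = 3(86/693) + 1(25/63) = 533/693; a_4 = (533/693)/(26) = 41/1386
  n = 5: D(5) = 5(5 + 5/2) = 75/2; numerator = 3(41/1386) + 1(86/693) = 295/1386; a_5 = (295/1386)/(75/2) = 59/10395
  n = 6: D(6) = 6(6 + 5/2) = 51; numerator = 3(59/10395) + 1(41/1386) = 323/6930; a_6 = (323/6930)/(51) = 19/20790

r = 3; a_0 = 1; a_1 = 6/7; a_2 = 25/63; a_3 = 86/693; a_4 = 41/1386; a_5 = 59/10395; a_6 = 19/20790


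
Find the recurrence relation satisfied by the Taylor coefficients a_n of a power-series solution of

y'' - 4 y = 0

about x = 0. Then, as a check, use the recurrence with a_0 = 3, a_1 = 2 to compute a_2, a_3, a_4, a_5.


Substitute y = sum_n a_n x^n into y'' + (const) y = 0.
y''(x) = sum_{n>=0} (n+2)(n+1) a_{n+2} x^n.
The ODE becomes sum_n [(n+2)(n+1) a_{n+2} - 4 a_n] x^n = 0.
Setting each coefficient to zero gives the recurrence:
  (n+2)(n+1) a_{n+2} - 4 a_n = 0,
  a_{n+2} = 4 / ((n+1)(n+2)) a_n.

Check with a_0 = 3, a_1 = 2 (apply the recurrence for n = 0, 1, 2, 3): a_0 = 3, a_1 = 2, a_2 = 6, a_3 = 4/3, a_4 = 2, a_5 = 4/15.

a_{n+2} = 4/((n+1)(n+2)) * a_n; check: a_0 = 3, a_1 = 2, a_2 = 6, a_3 = 4/3, a_4 = 2, a_5 = 4/15


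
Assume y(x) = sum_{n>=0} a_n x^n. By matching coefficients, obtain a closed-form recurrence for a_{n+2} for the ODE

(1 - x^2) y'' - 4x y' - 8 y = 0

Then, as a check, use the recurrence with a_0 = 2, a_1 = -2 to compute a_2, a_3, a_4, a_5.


Substitute y = sum_n a_n x^n.
(1 - 1 x^2) y'' contributes (n+2)(n+1) a_{n+2} - n(n-1) a_n at x^n.
-4 x y'(x) contributes -4 n a_n at x^n.
-8 y(x) contributes -8 a_n at x^n.
Matching x^n: (n+2)(n+1) a_{n+2} + (-n(n-1) - 4 n - 8) a_n = 0.
Thus a_{n+2} = (n(n-1) + 4 n + 8) / ((n+1)(n+2)) * a_n.

Check with a_0 = 2, a_1 = -2 (apply the recurrence for n = 0, 1, 2, 3): a_0 = 2, a_1 = -2, a_2 = 8, a_3 = -4, a_4 = 12, a_5 = -26/5.

a_(n+2) = (n(n-1) + 4 n + 8) / ((n+1)(n+2)) * a_n; check: a_0 = 2, a_1 = -2, a_2 = 8, a_3 = -4, a_4 = 12, a_5 = -26/5


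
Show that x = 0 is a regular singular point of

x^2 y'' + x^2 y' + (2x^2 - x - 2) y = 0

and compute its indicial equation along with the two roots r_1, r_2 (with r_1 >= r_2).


Divide by x^2 to reach normal form y'' + P_1(x) y' + P_2(x) y = 0 with P_1(x) = 1 and P_2(x) = 2 - 1/x - 2/x^2.
x = 0 is a singular point because the y-coefficient 2 - 1/x - 2/x^2 has a pole at x = 0.
It is a regular singular point because x P_1(x) = p(x) = x and x^2 P_2(x) = q(x) = 2x^2 - x - 2 are polynomials, hence analytic at x = 0.
p(0) = 0,  q(0) = -2.
Indicial equation: r(r-1) + p(0) r + q(0) = 0, i.e. r^2 + (p(0) - 1) r + q(0) = 0, i.e. r^2 - 1 r - 2 = 0.
Discriminant: (-1)^2 - 4(-2) = 9, so r = (1 ± 3)/2.
Solving: r_1 = 2, r_2 = -1.

indicial: r^2 - 1 r - 2 = 0; roots r_1 = 2, r_2 = -1


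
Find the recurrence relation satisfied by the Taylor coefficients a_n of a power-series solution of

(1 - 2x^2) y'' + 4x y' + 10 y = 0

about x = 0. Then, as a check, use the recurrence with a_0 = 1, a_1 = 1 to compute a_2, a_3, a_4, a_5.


Substitute y = sum_n a_n x^n.
(1 - 2 x^2) y'' contributes (n+2)(n+1) a_{n+2} - 2 n(n-1) a_n at x^n.
4 x y'(x) contributes 4 n a_n at x^n.
10 y(x) contributes 10 a_n at x^n.
Matching x^n: (n+2)(n+1) a_{n+2} + (-2 n(n-1) + 4 n + 10) a_n = 0.
Thus a_{n+2} = (2 n(n-1) - 4 n - 10) / ((n+1)(n+2)) * a_n.

Check with a_0 = 1, a_1 = 1 (apply the recurrence for n = 0, 1, 2, 3): a_0 = 1, a_1 = 1, a_2 = -5, a_3 = -7/3, a_4 = 35/6, a_5 = 7/6.

a_(n+2) = (2 n(n-1) - 4 n - 10) / ((n+1)(n+2)) * a_n; check: a_0 = 1, a_1 = 1, a_2 = -5, a_3 = -7/3, a_4 = 35/6, a_5 = 7/6


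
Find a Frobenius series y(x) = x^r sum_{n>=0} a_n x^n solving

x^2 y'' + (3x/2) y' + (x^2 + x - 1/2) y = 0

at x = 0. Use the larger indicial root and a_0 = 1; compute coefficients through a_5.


Write in Frobenius form y'' + (p(x)/x) y' + (q(x)/x^2) y = 0:
  p(x) = 3/2,  q(x) = x^2 + x - 1/2.
Indicial equation: r(r-1) + (3/2) r + (-1/2) = 0 -> roots r_1 = 1/2, r_2 = -1.
Take r = r_1 = 1/2. Let y(x) = x^r sum_{n>=0} a_n x^n with a_0 = 1.
Substitute y = x^r sum a_n x^n and match x^{r+n}. The recurrence is
  D(n) a_n + 1 a_{n-1} + 1 a_{n-2} = 0,  where D(n) = (r+n)(r+n-1) + (3/2)(r+n) + (-1/2).
  a_n = [-1 a_{n-1} - 1 a_{n-2}] / D(n).
Since the indicial polynomial factors as (r - r_1)(r - r_2), D(n) = (r_1 + n - r_1)(r_1 + n - r_2) = n(n + 3/2).
Evaluating step by step (a_0 = 1):
  n = 1: D(1) = 1(1 + 3/2) = 5/2; numerator = -1(1) = -1; a_1 = (-1)/(5/2) = -2/5
  n = 2: D(2) = 2(2 + 3/2) = 7; numerator = -1(-2/5) - 1(1) = -3/5; a_2 = (-3/5)/(7) = -3/35
  n = 3: D(3) = 3(3 + 3/2) = 27/2; numerator = -1(-3/35) - 1(-2/5) = 17/35; a_3 = (17/35)/(27/2) = 34/945
  n = 4: D(4) = 4(4 + 3/2) = 22; numerator = -1(34/945) - 1(-3/35) = 47/945; a_4 = (47/945)/(22) = 47/20790
  n = 5: D(5) = 5(5 + 3/2) = 65/2; numerator = -1(47/20790) - 1(34/945) = -53/1386; a_5 = (-53/1386)/(65/2) = -53/45045

r = 1/2; a_0 = 1; a_1 = -2/5; a_2 = -3/35; a_3 = 34/945; a_4 = 47/20790; a_5 = -53/45045


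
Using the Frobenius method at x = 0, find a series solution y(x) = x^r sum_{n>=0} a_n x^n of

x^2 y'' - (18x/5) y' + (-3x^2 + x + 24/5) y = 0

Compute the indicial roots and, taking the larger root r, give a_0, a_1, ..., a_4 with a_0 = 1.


Write in Frobenius form y'' + (p(x)/x) y' + (q(x)/x^2) y = 0:
  p(x) = -18/5,  q(x) = -3x^2 + x + 24/5.
Indicial equation: r(r-1) + (-18/5) r + (24/5) = 0 -> roots r_1 = 3, r_2 = 8/5.
Take r = r_1 = 3. Let y(x) = x^r sum_{n>=0} a_n x^n with a_0 = 1.
Substitute y = x^r sum a_n x^n and match x^{r+n}. The recurrence is
  D(n) a_n + 1 a_{n-1} - 3 a_{n-2} = 0,  where D(n) = (r+n)(r+n-1) + (-18/5)(r+n) + (24/5).
  a_n = [-1 a_{n-1} + 3 a_{n-2}] / D(n).
Since the indicial polynomial factors as (r - r_1)(r - r_2), D(n) = (r_1 + n - r_1)(r_1 + n - r_2) = n(n + 7/5).
Evaluating step by step (a_0 = 1):
  n = 1: D(1) = 1(1 + 7/5) = 12/5; numerator = -1(1) = -1; a_1 = (-1)/(12/5) = -5/12
  n = 2: D(2) = 2(2 + 7/5) = 34/5; numerator = -1(-5/12) + 3(1) = 41/12; a_2 = (41/12)/(34/5) = 205/408
  n = 3: D(3) = 3(3 + 7/5) = 66/5; numerator = -1(205/408) + 3(-5/12) = -715/408; a_3 = (-715/408)/(66/5) = -325/2448
  n = 4: D(4) = 4(4 + 7/5) = 108/5; numerator = -1(-325/2448) + 3(205/408) = 4015/2448; a_4 = (4015/2448)/(108/5) = 20075/264384

r = 3; a_0 = 1; a_1 = -5/12; a_2 = 205/408; a_3 = -325/2448; a_4 = 20075/264384


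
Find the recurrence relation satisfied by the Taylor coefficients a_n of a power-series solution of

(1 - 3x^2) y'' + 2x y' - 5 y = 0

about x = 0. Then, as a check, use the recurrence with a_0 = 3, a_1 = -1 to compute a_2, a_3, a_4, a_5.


Substitute y = sum_n a_n x^n.
(1 - 3 x^2) y'' contributes (n+2)(n+1) a_{n+2} - 3 n(n-1) a_n at x^n.
2 x y'(x) contributes 2 n a_n at x^n.
-5 y(x) contributes -5 a_n at x^n.
Matching x^n: (n+2)(n+1) a_{n+2} + (-3 n(n-1) + 2 n - 5) a_n = 0.
Thus a_{n+2} = (3 n(n-1) - 2 n + 5) / ((n+1)(n+2)) * a_n.

Check with a_0 = 3, a_1 = -1 (apply the recurrence for n = 0, 1, 2, 3): a_0 = 3, a_1 = -1, a_2 = 15/2, a_3 = -1/2, a_4 = 35/8, a_5 = -17/40.

a_(n+2) = (3 n(n-1) - 2 n + 5) / ((n+1)(n+2)) * a_n; check: a_0 = 3, a_1 = -1, a_2 = 15/2, a_3 = -1/2, a_4 = 35/8, a_5 = -17/40


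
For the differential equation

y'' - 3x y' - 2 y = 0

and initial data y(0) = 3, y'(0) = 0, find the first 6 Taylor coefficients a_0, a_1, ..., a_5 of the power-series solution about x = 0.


Ansatz: y(x) = sum_{n>=0} a_n x^n, so y'(x) = sum_{n>=1} n a_n x^(n-1) and y''(x) = sum_{n>=2} n(n-1) a_n x^(n-2).
Substitute into P(x) y'' + Q(x) y' + R(x) y = 0 with P(x) = 1, Q(x) = -3x, R(x) = -2, and match powers of x.
Initial conditions: a_0 = 3, a_1 = 0.
Setting the coefficient of each power of x to zero and solving order by order (substituting the coefficients already found):
  x^0: 2 a_2 - 2 a_0 = 0  ->  2 a_2 = 2 a_0 = 6  ->  a_2 = 3
  x^1: 6 a_3 - 5 a_1 = 0  ->  6 a_3 = 5 a_1 = 0  ->  a_3 = 0
  x^2: 12 a_4 - 8 a_2 = 0  ->  12 a_4 = 8 a_2 = 24  ->  a_4 = 2
  x^3: 20 a_5 - 11 a_3 = 0  ->  20 a_5 = 11 a_3 = 0  ->  a_5 = 0
Truncated series: y(x) = 3 + 3 x^2 + 2 x^4 + O(x^6).

a_0 = 3; a_1 = 0; a_2 = 3; a_3 = 0; a_4 = 2; a_5 = 0


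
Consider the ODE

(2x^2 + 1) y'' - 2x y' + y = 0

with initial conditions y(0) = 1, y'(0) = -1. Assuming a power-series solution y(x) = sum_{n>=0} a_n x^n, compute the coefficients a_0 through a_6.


Ansatz: y(x) = sum_{n>=0} a_n x^n, so y'(x) = sum_{n>=1} n a_n x^(n-1) and y''(x) = sum_{n>=2} n(n-1) a_n x^(n-2).
Substitute into P(x) y'' + Q(x) y' + R(x) y = 0 with P(x) = 2x^2 + 1, Q(x) = -2x, R(x) = 1, and match powers of x.
Initial conditions: a_0 = 1, a_1 = -1.
Setting the coefficient of each power of x to zero and solving order by order (substituting the coefficients already found):
  x^0: 2 a_2 + a_0 = 0  ->  2 a_2 = -a_0 = -1  ->  a_2 = -1/2
  x^1: 6 a_3 - a_1 = 0  ->  6 a_3 = a_1 = -1  ->  a_3 = -1/6
  x^2: 12 a_4 + a_2 = 0  ->  12 a_4 = -a_2 = 1/2  ->  a_4 = 1/24
  x^3: 20 a_5 + 7 a_3 = 0  ->  20 a_5 = -7 a_3 = 7/6  ->  a_5 = 7/120
  x^4: 30 a_6 + 17 a_4 = 0  ->  30 a_6 = -17 a_4 = -17/24  ->  a_6 = -17/720
Truncated series: y(x) = 1 - x - (1/2) x^2 - (1/6) x^3 + (1/24) x^4 + (7/120) x^5 - (17/720) x^6 + O(x^7).

a_0 = 1; a_1 = -1; a_2 = -1/2; a_3 = -1/6; a_4 = 1/24; a_5 = 7/120; a_6 = -17/720


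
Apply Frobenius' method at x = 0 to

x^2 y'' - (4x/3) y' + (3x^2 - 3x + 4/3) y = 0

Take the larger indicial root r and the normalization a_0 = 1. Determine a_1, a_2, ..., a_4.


Write in Frobenius form y'' + (p(x)/x) y' + (q(x)/x^2) y = 0:
  p(x) = -4/3,  q(x) = 3x^2 - 3x + 4/3.
Indicial equation: r(r-1) + (-4/3) r + (4/3) = 0 -> roots r_1 = 4/3, r_2 = 1.
Take r = r_1 = 4/3. Let y(x) = x^r sum_{n>=0} a_n x^n with a_0 = 1.
Substitute y = x^r sum a_n x^n and match x^{r+n}. The recurrence is
  D(n) a_n - 3 a_{n-1} + 3 a_{n-2} = 0,  where D(n) = (r+n)(r+n-1) + (-4/3)(r+n) + (4/3).
  a_n = [3 a_{n-1} - 3 a_{n-2}] / D(n).
Since the indicial polynomial factors as (r - r_1)(r - r_2), D(n) = (r_1 + n - r_1)(r_1 + n - r_2) = n(n + 1/3).
Evaluating step by step (a_0 = 1):
  n = 1: D(1) = 1(1 + 1/3) = 4/3; numerator = 3(1) = 3; a_1 = (3)/(4/3) = 9/4
  n = 2: D(2) = 2(2 + 1/3) = 14/3; numerator = 3(9/4) - 3(1) = 15/4; a_2 = (15/4)/(14/3) = 45/56
  n = 3: D(3) = 3(3 + 1/3) = 10; numerator = 3(45/56) - 3(9/4) = -243/56; a_3 = (-243/56)/(10) = -243/560
  n = 4: D(4) = 4(4 + 1/3) = 52/3; numerator = 3(-243/560) - 3(45/56) = -297/80; a_4 = (-297/80)/(52/3) = -891/4160

r = 4/3; a_0 = 1; a_1 = 9/4; a_2 = 45/56; a_3 = -243/560; a_4 = -891/4160


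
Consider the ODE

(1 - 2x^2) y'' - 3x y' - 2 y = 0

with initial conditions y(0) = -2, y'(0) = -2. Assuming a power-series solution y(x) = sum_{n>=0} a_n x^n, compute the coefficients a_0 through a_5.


Ansatz: y(x) = sum_{n>=0} a_n x^n, so y'(x) = sum_{n>=1} n a_n x^(n-1) and y''(x) = sum_{n>=2} n(n-1) a_n x^(n-2).
Substitute into P(x) y'' + Q(x) y' + R(x) y = 0 with P(x) = 1 - 2x^2, Q(x) = -3x, R(x) = -2, and match powers of x.
Initial conditions: a_0 = -2, a_1 = -2.
Setting the coefficient of each power of x to zero and solving order by order (substituting the coefficients already found):
  x^0: 2 a_2 - 2 a_0 = 0  ->  2 a_2 = 2 a_0 = -4  ->  a_2 = -2
  x^1: 6 a_3 - 5 a_1 = 0  ->  6 a_3 = 5 a_1 = -10  ->  a_3 = -5/3
  x^2: 12 a_4 - 12 a_2 = 0  ->  12 a_4 = 12 a_2 = -24  ->  a_4 = -2
  x^3: 20 a_5 - 23 a_3 = 0  ->  20 a_5 = 23 a_3 = -115/3  ->  a_5 = -23/12
Truncated series: y(x) = -2 - 2 x - 2 x^2 - (5/3) x^3 - 2 x^4 - (23/12) x^5 + O(x^6).

a_0 = -2; a_1 = -2; a_2 = -2; a_3 = -5/3; a_4 = -2; a_5 = -23/12


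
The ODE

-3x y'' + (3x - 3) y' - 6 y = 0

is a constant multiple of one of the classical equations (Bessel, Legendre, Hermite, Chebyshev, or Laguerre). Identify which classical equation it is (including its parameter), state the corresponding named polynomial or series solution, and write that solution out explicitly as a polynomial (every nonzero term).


All three coefficients share the factor -3; dividing through by -3 gives  x y'' + (1 - x) y' + 2 y = 0.
This matches the Laguerre equation x y'' + (1 - x) y' + n y = 0 with n = 2; the polynomial solution is L_2(x).
With y = sum_k a_k x^k, matching x^k gives (k+1)k a_{k+1} + (k+1) a_{k+1} - k a_k + n a_k = 0, i.e. (k+1)^2 a_{k+1} = (k - n) a_k = (k - 2) a_k. The right side vanishes at k = 2, so the series terminates at degree 2.
Standard normalization L_n(0) = 1 gives a_0 = 1. Work upward with a_{k+1} = (k - 2) a_k / (k+1)^2:
  a_1 = (0 - 2)(1) / 1^2 = -2/1 = -2
  a_2 = (1 - 2)(-2) / 2^2 = 2/4 = 1/2
Hence L_2(x) = x^2/2 - 2 x + 1.

L_2(x); series = x^2/2 - 2 x + 1


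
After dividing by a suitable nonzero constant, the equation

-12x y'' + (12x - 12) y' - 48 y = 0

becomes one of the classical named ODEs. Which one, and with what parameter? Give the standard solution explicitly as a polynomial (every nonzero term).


All three coefficients share the factor -12; dividing through by -12 gives  x y'' + (1 - x) y' + 4 y = 0.
This matches the Laguerre equation x y'' + (1 - x) y' + n y = 0 with n = 4; the polynomial solution is L_4(x).
With y = sum_k a_k x^k, matching x^k gives (k+1)k a_{k+1} + (k+1) a_{k+1} - k a_k + n a_k = 0, i.e. (k+1)^2 a_{k+1} = (k - n) a_k = (k - 4) a_k. The right side vanishes at k = 4, so the series terminates at degree 4.
Standard normalization L_n(0) = 1 gives a_0 = 1. Work upward with a_{k+1} = (k - 4) a_k / (k+1)^2:
  a_1 = (0 - 4)(1) / 1^2 = -4/1 = -4
  a_2 = (1 - 4)(-4) / 2^2 = 12/4 = 3
  a_3 = (2 - 4)(3) / 3^2 = -6/9 = -2/3
  a_4 = (3 - 4)(-2/3) / 4^2 = (2/3)/16 = 1/24
Hence L_4(x) = x^4/24 - 2 x^3/3 + 3 x^2 - 4 x + 1.

L_4(x); series = x^4/24 - 2 x^3/3 + 3 x^2 - 4 x + 1


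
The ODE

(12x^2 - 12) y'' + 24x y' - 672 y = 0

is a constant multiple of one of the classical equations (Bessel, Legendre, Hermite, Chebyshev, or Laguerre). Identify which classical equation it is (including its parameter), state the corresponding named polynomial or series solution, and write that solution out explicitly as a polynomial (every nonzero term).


All three coefficients share the factor -12; dividing through by -12 gives  (1 - x^2) y'' - 2x y' + 56 y = 0.
This matches the Legendre equation (1 - x^2) y'' - 2x y' + n(n+1) y = 0 (note the -2x y' term) with n(n+1) = 56, so n = 7; the polynomial solution is P_7(x).
With y = sum_k a_k x^k, matching x^k gives (k+2)(k+1) a_{k+2} = [k(k+1) - n(n+1)] a_k = (k - 7)(k + 8) a_k. The right side vanishes at k = 7, so the series with the parity of 7 terminates at degree 7.
Standard normalization (P_n(1) = 1): leading coefficient (2n)!/(2^n (n!)^2) = 87178291200/(128*25401600) = 429/16, so a_7 = 429/16. Work downward with a_k = (k+1)(k+2) a_{k+2} / ((k - 7)(k + 8)):
  a_5 = (6)(7)(429/16) / ((5 - 7)(5 + 8)) = (9009/8)/(-26) = -693/16
  a_3 = (4)(5)(-693/16) / ((3 - 7)(3 + 8)) = (-3465/4)/(-44) = 315/16
  a_1 = (2)(3)(315/16) / ((1 - 7)(1 + 8)) = (945/8)/(-54) = -35/16
Hence P_7(x) = 429 x^7/16 - 693 x^5/16 + 315 x^3/16 - 35 x/16.

P_7(x); series = 429 x^7/16 - 693 x^5/16 + 315 x^3/16 - 35 x/16


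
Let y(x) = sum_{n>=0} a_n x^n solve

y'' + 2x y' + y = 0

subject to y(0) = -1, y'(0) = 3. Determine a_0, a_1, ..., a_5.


Ansatz: y(x) = sum_{n>=0} a_n x^n, so y'(x) = sum_{n>=1} n a_n x^(n-1) and y''(x) = sum_{n>=2} n(n-1) a_n x^(n-2).
Substitute into P(x) y'' + Q(x) y' + R(x) y = 0 with P(x) = 1, Q(x) = 2x, R(x) = 1, and match powers of x.
Initial conditions: a_0 = -1, a_1 = 3.
Setting the coefficient of each power of x to zero and solving order by order (substituting the coefficients already found):
  x^0: 2 a_2 + a_0 = 0  ->  2 a_2 = -a_0 = 1  ->  a_2 = 1/2
  x^1: 6 a_3 + 3 a_1 = 0  ->  6 a_3 = -3 a_1 = -9  ->  a_3 = -3/2
  x^2: 12 a_4 + 5 a_2 = 0  ->  12 a_4 = -5 a_2 = -5/2  ->  a_4 = -5/24
  x^3: 20 a_5 + 7 a_3 = 0  ->  20 a_5 = -7 a_3 = 21/2  ->  a_5 = 21/40
Truncated series: y(x) = -1 + 3 x + (1/2) x^2 - (3/2) x^3 - (5/24) x^4 + (21/40) x^5 + O(x^6).

a_0 = -1; a_1 = 3; a_2 = 1/2; a_3 = -3/2; a_4 = -5/24; a_5 = 21/40


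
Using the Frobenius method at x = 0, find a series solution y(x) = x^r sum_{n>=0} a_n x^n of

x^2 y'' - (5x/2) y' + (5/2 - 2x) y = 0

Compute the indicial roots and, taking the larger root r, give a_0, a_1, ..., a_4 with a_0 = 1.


Write in Frobenius form y'' + (p(x)/x) y' + (q(x)/x^2) y = 0:
  p(x) = -5/2,  q(x) = 5/2 - 2x.
Indicial equation: r(r-1) + (-5/2) r + (5/2) = 0 -> roots r_1 = 5/2, r_2 = 1.
Take r = r_1 = 5/2. Let y(x) = x^r sum_{n>=0} a_n x^n with a_0 = 1.
Substitute y = x^r sum a_n x^n and match x^{r+n}. The recurrence is
  D(n) a_n - 2 a_{n-1} = 0,  where D(n) = (r+n)(r+n-1) + (-5/2)(r+n) + (5/2).
  a_n = 2 / D(n) * a_{n-1}.
Since the indicial polynomial factors as (r - r_1)(r - r_2), D(n) = (r_1 + n - r_1)(r_1 + n - r_2) = n(n + 3/2).
Evaluating step by step (a_0 = 1):
  n = 1: D(1) = 1(1 + 3/2) = 5/2; numerator = 2(1) = 2; a_1 = (2)/(5/2) = 4/5
  n = 2: D(2) = 2(2 + 3/2) = 7; numerator = 2(4/5) = 8/5; a_2 = (8/5)/(7) = 8/35
  n = 3: D(3) = 3(3 + 3/2) = 27/2; numerator = 2(8/35) = 16/35; a_3 = (16/35)/(27/2) = 32/945
  n = 4: D(4) = 4(4 + 3/2) = 22; numerator = 2(32/945) = 64/945; a_4 = (64/945)/(22) = 32/10395

r = 5/2; a_0 = 1; a_1 = 4/5; a_2 = 8/35; a_3 = 32/945; a_4 = 32/10395


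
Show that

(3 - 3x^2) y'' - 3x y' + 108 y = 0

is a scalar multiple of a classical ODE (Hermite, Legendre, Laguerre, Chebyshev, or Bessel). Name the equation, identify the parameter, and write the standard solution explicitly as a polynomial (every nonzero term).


All three coefficients share the factor 3; dividing through by 3 gives  (1 - x^2) y'' - x y' + 36 y = 0.
This matches the Chebyshev equation (1 - x^2) y'' - x y' + n^2 y = 0 (note the -x y' term, not -2x y') with n^2 = 36, so n = 6; the polynomial solution is T_6(x).
With y = sum_k a_k x^k, matching x^k gives (k+2)(k+1) a_{k+2} = (k^2 - n^2) a_k = (k - 6)(k + 6) a_k. The right side vanishes at k = 6, so the series with the parity of 6 terminates at degree 6.
Standard normalization: leading coefficient of T_n is 2^(n-1), so a_6 = 2^5 = 32. Work downward with a_k = (k+1)(k+2) a_{k+2} / ((k - 6)(k + 6)):
  a_4 = (5)(6)(32) / ((4 - 6)(4 + 6)) = 960/(-20) = -48
  a_2 = (3)(4)(-48) / ((2 - 6)(2 + 6)) = -576/(-32) = 18
  a_0 = (1)(2)(18) / ((0 - 6)(0 + 6)) = 36/(-36) = -1
Hence T_6(x) = 32 x^6 - 48 x^4 + 18 x^2 - 1.

T_6(x); series = 32 x^6 - 48 x^4 + 18 x^2 - 1


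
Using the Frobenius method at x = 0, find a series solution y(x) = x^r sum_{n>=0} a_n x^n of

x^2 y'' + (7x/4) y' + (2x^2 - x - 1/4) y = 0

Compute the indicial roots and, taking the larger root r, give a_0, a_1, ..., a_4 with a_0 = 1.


Write in Frobenius form y'' + (p(x)/x) y' + (q(x)/x^2) y = 0:
  p(x) = 7/4,  q(x) = 2x^2 - x - 1/4.
Indicial equation: r(r-1) + (7/4) r + (-1/4) = 0 -> roots r_1 = 1/4, r_2 = -1.
Take r = r_1 = 1/4. Let y(x) = x^r sum_{n>=0} a_n x^n with a_0 = 1.
Substitute y = x^r sum a_n x^n and match x^{r+n}. The recurrence is
  D(n) a_n - 1 a_{n-1} + 2 a_{n-2} = 0,  where D(n) = (r+n)(r+n-1) + (7/4)(r+n) + (-1/4).
  a_n = [1 a_{n-1} - 2 a_{n-2}] / D(n).
Since the indicial polynomial factors as (r - r_1)(r - r_2), D(n) = (r_1 + n - r_1)(r_1 + n - r_2) = n(n + 5/4).
Evaluating step by step (a_0 = 1):
  n = 1: D(1) = 1(1 + 5/4) = 9/4; numerator = 1(1) = 1; a_1 = (1)/(9/4) = 4/9
  n = 2: D(2) = 2(2 + 5/4) = 13/2; numerator = 1(4/9) - 2(1) = -14/9; a_2 = (-14/9)/(13/2) = -28/117
  n = 3: D(3) = 3(3 + 5/4) = 51/4; numerator = 1(-28/117) - 2(4/9) = -44/39; a_3 = (-44/39)/(51/4) = -176/1989
  n = 4: D(4) = 4(4 + 5/4) = 21; numerator = 1(-176/1989) - 2(-28/117) = 776/1989; a_4 = (776/1989)/(21) = 776/41769

r = 1/4; a_0 = 1; a_1 = 4/9; a_2 = -28/117; a_3 = -176/1989; a_4 = 776/41769


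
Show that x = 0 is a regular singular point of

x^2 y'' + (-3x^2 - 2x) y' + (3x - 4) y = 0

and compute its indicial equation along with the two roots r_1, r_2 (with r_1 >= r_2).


Divide by x^2 to reach normal form y'' + P_1(x) y' + P_2(x) y = 0 with P_1(x) = -3 - 2/x and P_2(x) = 3/x - 4/x^2.
x = 0 is a singular point because the y'-coefficient -3 - 2/x has a pole at x = 0 and the y-coefficient 3/x - 4/x^2 has a pole at x = 0.
It is a regular singular point because x P_1(x) = p(x) = -3x - 2 and x^2 P_2(x) = q(x) = 3x - 4 are polynomials, hence analytic at x = 0.
p(0) = -2,  q(0) = -4.
Indicial equation: r(r-1) + p(0) r + q(0) = 0, i.e. r^2 + (p(0) - 1) r + q(0) = 0, i.e. r^2 - 3 r - 4 = 0.
Discriminant: (-3)^2 - 4(-4) = 25, so r = (3 ± 5)/2.
Solving: r_1 = 4, r_2 = -1.

indicial: r^2 - 3 r - 4 = 0; roots r_1 = 4, r_2 = -1


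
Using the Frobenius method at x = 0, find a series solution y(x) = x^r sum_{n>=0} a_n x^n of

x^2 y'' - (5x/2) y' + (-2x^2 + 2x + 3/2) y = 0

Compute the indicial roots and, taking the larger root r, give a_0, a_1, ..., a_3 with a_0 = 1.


Write in Frobenius form y'' + (p(x)/x) y' + (q(x)/x^2) y = 0:
  p(x) = -5/2,  q(x) = -2x^2 + 2x + 3/2.
Indicial equation: r(r-1) + (-5/2) r + (3/2) = 0 -> roots r_1 = 3, r_2 = 1/2.
Take r = r_1 = 3. Let y(x) = x^r sum_{n>=0} a_n x^n with a_0 = 1.
Substitute y = x^r sum a_n x^n and match x^{r+n}. The recurrence is
  D(n) a_n + 2 a_{n-1} - 2 a_{n-2} = 0,  where D(n) = (r+n)(r+n-1) + (-5/2)(r+n) + (3/2).
  a_n = [-2 a_{n-1} + 2 a_{n-2}] / D(n).
Since the indicial polynomial factors as (r - r_1)(r - r_2), D(n) = (r_1 + n - r_1)(r_1 + n - r_2) = n(n + 5/2).
Evaluating step by step (a_0 = 1):
  n = 1: D(1) = 1(1 + 5/2) = 7/2; numerator = -2(1) = -2; a_1 = (-2)/(7/2) = -4/7
  n = 2: D(2) = 2(2 + 5/2) = 9; numerator = -2(-4/7) + 2(1) = 22/7; a_2 = (22/7)/(9) = 22/63
  n = 3: D(3) = 3(3 + 5/2) = 33/2; numerator = -2(22/63) + 2(-4/7) = -116/63; a_3 = (-116/63)/(33/2) = -232/2079

r = 3; a_0 = 1; a_1 = -4/7; a_2 = 22/63; a_3 = -232/2079


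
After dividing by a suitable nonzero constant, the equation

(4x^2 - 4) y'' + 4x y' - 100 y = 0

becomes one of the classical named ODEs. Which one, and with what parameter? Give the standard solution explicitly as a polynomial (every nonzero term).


All three coefficients share the factor -4; dividing through by -4 gives  (1 - x^2) y'' - x y' + 25 y = 0.
This matches the Chebyshev equation (1 - x^2) y'' - x y' + n^2 y = 0 (note the -x y' term, not -2x y') with n^2 = 25, so n = 5; the polynomial solution is T_5(x).
With y = sum_k a_k x^k, matching x^k gives (k+2)(k+1) a_{k+2} = (k^2 - n^2) a_k = (k - 5)(k + 5) a_k. The right side vanishes at k = 5, so the series with the parity of 5 terminates at degree 5.
Standard normalization: leading coefficient of T_n is 2^(n-1), so a_5 = 2^4 = 16. Work downward with a_k = (k+1)(k+2) a_{k+2} / ((k - 5)(k + 5)):
  a_3 = (4)(5)(16) / ((3 - 5)(3 + 5)) = 320/(-16) = -20
  a_1 = (2)(3)(-20) / ((1 - 5)(1 + 5)) = -120/(-24) = 5
Hence T_5(x) = 16 x^5 - 20 x^3 + 5 x.

T_5(x); series = 16 x^5 - 20 x^3 + 5 x


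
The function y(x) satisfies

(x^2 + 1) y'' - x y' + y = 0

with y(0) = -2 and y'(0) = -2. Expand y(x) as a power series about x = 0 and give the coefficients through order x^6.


Ansatz: y(x) = sum_{n>=0} a_n x^n, so y'(x) = sum_{n>=1} n a_n x^(n-1) and y''(x) = sum_{n>=2} n(n-1) a_n x^(n-2).
Substitute into P(x) y'' + Q(x) y' + R(x) y = 0 with P(x) = x^2 + 1, Q(x) = -x, R(x) = 1, and match powers of x.
Initial conditions: a_0 = -2, a_1 = -2.
Setting the coefficient of each power of x to zero and solving order by order (substituting the coefficients already found):
  x^0: 2 a_2 + a_0 = 0  ->  2 a_2 = -a_0 = 2  ->  a_2 = 1
  x^1: 6 a_3 = 0  ->  a_3 = 0
  x^2: 12 a_4 + a_2 = 0  ->  12 a_4 = -a_2 = -1  ->  a_4 = -1/12
  x^3: 20 a_5 + 4 a_3 = 0  ->  20 a_5 = -4 a_3 = 0  ->  a_5 = 0
  x^4: 30 a_6 + 9 a_4 = 0  ->  30 a_6 = -9 a_4 = 3/4  ->  a_6 = 1/40
Truncated series: y(x) = -2 - 2 x + x^2 - (1/12) x^4 + (1/40) x^6 + O(x^7).

a_0 = -2; a_1 = -2; a_2 = 1; a_3 = 0; a_4 = -1/12; a_5 = 0; a_6 = 1/40


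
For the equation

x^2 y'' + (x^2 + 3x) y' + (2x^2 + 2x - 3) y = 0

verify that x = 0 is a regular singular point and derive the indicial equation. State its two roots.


Divide by x^2 to reach normal form y'' + P_1(x) y' + P_2(x) y = 0 with P_1(x) = 1 + 3/x and P_2(x) = 2 + 2/x - 3/x^2.
x = 0 is a singular point because the y'-coefficient 1 + 3/x has a pole at x = 0 and the y-coefficient 2 + 2/x - 3/x^2 has a pole at x = 0.
It is a regular singular point because x P_1(x) = p(x) = x + 3 and x^2 P_2(x) = q(x) = 2x^2 + 2x - 3 are polynomials, hence analytic at x = 0.
p(0) = 3,  q(0) = -3.
Indicial equation: r(r-1) + p(0) r + q(0) = 0, i.e. r^2 + (p(0) - 1) r + q(0) = 0, i.e. r^2 + 2 r - 3 = 0.
Discriminant: (2)^2 - 4(-3) = 16, so r = (-2 ± 4)/2.
Solving: r_1 = 1, r_2 = -3.

indicial: r^2 + 2 r - 3 = 0; roots r_1 = 1, r_2 = -3


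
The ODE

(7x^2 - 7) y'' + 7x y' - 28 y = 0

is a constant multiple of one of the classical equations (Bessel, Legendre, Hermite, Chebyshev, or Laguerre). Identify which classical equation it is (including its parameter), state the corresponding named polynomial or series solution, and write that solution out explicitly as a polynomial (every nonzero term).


All three coefficients share the factor -7; dividing through by -7 gives  (1 - x^2) y'' - x y' + 4 y = 0.
This matches the Chebyshev equation (1 - x^2) y'' - x y' + n^2 y = 0 (note the -x y' term, not -2x y') with n^2 = 4, so n = 2; the polynomial solution is T_2(x).
With y = sum_k a_k x^k, matching x^k gives (k+2)(k+1) a_{k+2} = (k^2 - n^2) a_k = (k - 2)(k + 2) a_k. The right side vanishes at k = 2, so the series with the parity of 2 terminates at degree 2.
Standard normalization: leading coefficient of T_n is 2^(n-1), so a_2 = 2^1 = 2. Work downward with a_k = (k+1)(k+2) a_{k+2} / ((k - 2)(k + 2)):
  a_0 = (1)(2)(2) / ((0 - 2)(0 + 2)) = 4/(-4) = -1
Hence T_2(x) = 2 x^2 - 1.

T_2(x); series = 2 x^2 - 1


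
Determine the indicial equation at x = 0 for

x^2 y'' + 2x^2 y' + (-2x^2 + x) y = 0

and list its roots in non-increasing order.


Divide by x^2 to reach normal form y'' + P_1(x) y' + P_2(x) y = 0 with P_1(x) = 2 and P_2(x) = -2 + 1/x.
x = 0 is a singular point because the y-coefficient -2 + 1/x has a pole at x = 0.
It is a regular singular point because x P_1(x) = p(x) = 2x and x^2 P_2(x) = q(x) = -2x^2 + x are polynomials, hence analytic at x = 0.
p(0) = 0,  q(0) = 0.
Indicial equation: r(r-1) + p(0) r + q(0) = 0, i.e. r^2 + (p(0) - 1) r + q(0) = 0, i.e. r^2 - 1 r = 0.
Discriminant: (-1)^2 - 4(0) = 1, so r = (1 ± 1)/2.
Solving: r_1 = 1, r_2 = 0.

indicial: r^2 - 1 r = 0; roots r_1 = 1, r_2 = 0


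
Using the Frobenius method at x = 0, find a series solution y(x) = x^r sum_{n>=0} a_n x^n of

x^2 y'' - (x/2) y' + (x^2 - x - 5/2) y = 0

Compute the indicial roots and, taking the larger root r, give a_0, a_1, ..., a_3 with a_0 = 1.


Write in Frobenius form y'' + (p(x)/x) y' + (q(x)/x^2) y = 0:
  p(x) = -1/2,  q(x) = x^2 - x - 5/2.
Indicial equation: r(r-1) + (-1/2) r + (-5/2) = 0 -> roots r_1 = 5/2, r_2 = -1.
Take r = r_1 = 5/2. Let y(x) = x^r sum_{n>=0} a_n x^n with a_0 = 1.
Substitute y = x^r sum a_n x^n and match x^{r+n}. The recurrence is
  D(n) a_n - 1 a_{n-1} + 1 a_{n-2} = 0,  where D(n) = (r+n)(r+n-1) + (-1/2)(r+n) + (-5/2).
  a_n = [1 a_{n-1} - 1 a_{n-2}] / D(n).
Since the indicial polynomial factors as (r - r_1)(r - r_2), D(n) = (r_1 + n - r_1)(r_1 + n - r_2) = n(n + 7/2).
Evaluating step by step (a_0 = 1):
  n = 1: D(1) = 1(1 + 7/2) = 9/2; numerator = 1(1) = 1; a_1 = (1)/(9/2) = 2/9
  n = 2: D(2) = 2(2 + 7/2) = 11; numerator = 1(2/9) - 1(1) = -7/9; a_2 = (-7/9)/(11) = -7/99
  n = 3: D(3) = 3(3 + 7/2) = 39/2; numerator = 1(-7/99) - 1(2/9) = -29/99; a_3 = (-29/99)/(39/2) = -58/3861

r = 5/2; a_0 = 1; a_1 = 2/9; a_2 = -7/99; a_3 = -58/3861


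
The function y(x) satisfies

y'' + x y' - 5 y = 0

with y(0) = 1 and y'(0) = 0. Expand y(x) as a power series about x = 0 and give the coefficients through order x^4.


Ansatz: y(x) = sum_{n>=0} a_n x^n, so y'(x) = sum_{n>=1} n a_n x^(n-1) and y''(x) = sum_{n>=2} n(n-1) a_n x^(n-2).
Substitute into P(x) y'' + Q(x) y' + R(x) y = 0 with P(x) = 1, Q(x) = x, R(x) = -5, and match powers of x.
Initial conditions: a_0 = 1, a_1 = 0.
Setting the coefficient of each power of x to zero and solving order by order (substituting the coefficients already found):
  x^0: 2 a_2 - 5 a_0 = 0  ->  2 a_2 = 5 a_0 = 5  ->  a_2 = 5/2
  x^1: 6 a_3 - 4 a_1 = 0  ->  6 a_3 = 4 a_1 = 0  ->  a_3 = 0
  x^2: 12 a_4 - 3 a_2 = 0  ->  12 a_4 = 3 a_2 = 15/2  ->  a_4 = 5/8
Truncated series: y(x) = 1 + (5/2) x^2 + (5/8) x^4 + O(x^5).

a_0 = 1; a_1 = 0; a_2 = 5/2; a_3 = 0; a_4 = 5/8


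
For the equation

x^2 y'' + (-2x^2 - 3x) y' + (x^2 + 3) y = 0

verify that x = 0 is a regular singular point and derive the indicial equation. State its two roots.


Divide by x^2 to reach normal form y'' + P_1(x) y' + P_2(x) y = 0 with P_1(x) = -2 - 3/x and P_2(x) = 1 + 3/x^2.
x = 0 is a singular point because the y'-coefficient -2 - 3/x has a pole at x = 0 and the y-coefficient 1 + 3/x^2 has a pole at x = 0.
It is a regular singular point because x P_1(x) = p(x) = -2x - 3 and x^2 P_2(x) = q(x) = x^2 + 3 are polynomials, hence analytic at x = 0.
p(0) = -3,  q(0) = 3.
Indicial equation: r(r-1) + p(0) r + q(0) = 0, i.e. r^2 + (p(0) - 1) r + q(0) = 0, i.e. r^2 - 4 r + 3 = 0.
Discriminant: (-4)^2 - 4(3) = 4, so r = (4 ± 2)/2.
Solving: r_1 = 3, r_2 = 1.

indicial: r^2 - 4 r + 3 = 0; roots r_1 = 3, r_2 = 1


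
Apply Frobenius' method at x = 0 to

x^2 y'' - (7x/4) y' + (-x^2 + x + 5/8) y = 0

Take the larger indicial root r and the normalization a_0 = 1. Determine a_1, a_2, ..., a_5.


Write in Frobenius form y'' + (p(x)/x) y' + (q(x)/x^2) y = 0:
  p(x) = -7/4,  q(x) = -x^2 + x + 5/8.
Indicial equation: r(r-1) + (-7/4) r + (5/8) = 0 -> roots r_1 = 5/2, r_2 = 1/4.
Take r = r_1 = 5/2. Let y(x) = x^r sum_{n>=0} a_n x^n with a_0 = 1.
Substitute y = x^r sum a_n x^n and match x^{r+n}. The recurrence is
  D(n) a_n + 1 a_{n-1} - 1 a_{n-2} = 0,  where D(n) = (r+n)(r+n-1) + (-7/4)(r+n) + (5/8).
  a_n = [-1 a_{n-1} + 1 a_{n-2}] / D(n).
Since the indicial polynomial factors as (r - r_1)(r - r_2), D(n) = (r_1 + n - r_1)(r_1 + n - r_2) = n(n + 9/4).
Evaluating step by step (a_0 = 1):
  n = 1: D(1) = 1(1 + 9/4) = 13/4; numerator = -1(1) = -1; a_1 = (-1)/(13/4) = -4/13
  n = 2: D(2) = 2(2 + 9/4) = 17/2; numerator = -1(-4/13) + 1(1) = 17/13; a_2 = (17/13)/(17/2) = 2/13
  n = 3: D(3) = 3(3 + 9/4) = 63/4; numerator = -1(2/13) + 1(-4/13) = -6/13; a_3 = (-6/13)/(63/4) = -8/273
  n = 4: D(4) = 4(4 + 9/4) = 25; numerator = -1(-8/273) + 1(2/13) = 50/273; a_4 = (50/273)/(25) = 2/273
  n = 5: D(5) = 5(5 + 9/4) = 145/4; numerator = -1(2/273) + 1(-8/273) = -10/273; a_5 = (-10/273)/(145/4) = -8/7917

r = 5/2; a_0 = 1; a_1 = -4/13; a_2 = 2/13; a_3 = -8/273; a_4 = 2/273; a_5 = -8/7917


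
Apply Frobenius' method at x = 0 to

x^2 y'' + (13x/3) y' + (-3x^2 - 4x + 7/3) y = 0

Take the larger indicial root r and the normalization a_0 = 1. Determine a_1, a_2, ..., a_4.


Write in Frobenius form y'' + (p(x)/x) y' + (q(x)/x^2) y = 0:
  p(x) = 13/3,  q(x) = -3x^2 - 4x + 7/3.
Indicial equation: r(r-1) + (13/3) r + (7/3) = 0 -> roots r_1 = -1, r_2 = -7/3.
Take r = r_1 = -1. Let y(x) = x^r sum_{n>=0} a_n x^n with a_0 = 1.
Substitute y = x^r sum a_n x^n and match x^{r+n}. The recurrence is
  D(n) a_n - 4 a_{n-1} - 3 a_{n-2} = 0,  where D(n) = (r+n)(r+n-1) + (13/3)(r+n) + (7/3).
  a_n = [4 a_{n-1} + 3 a_{n-2}] / D(n).
Since the indicial polynomial factors as (r - r_1)(r - r_2), D(n) = (r_1 + n - r_1)(r_1 + n - r_2) = n(n + 4/3).
Evaluating step by step (a_0 = 1):
  n = 1: D(1) = 1(1 + 4/3) = 7/3; numerator = 4(1) = 4; a_1 = (4)/(7/3) = 12/7
  n = 2: D(2) = 2(2 + 4/3) = 20/3; numerator = 4(12/7) + 3(1) = 69/7; a_2 = (69/7)/(20/3) = 207/140
  n = 3: D(3) = 3(3 + 4/3) = 13; numerator = 4(207/140) + 3(12/7) = 387/35; a_3 = (387/35)/(13) = 387/455
  n = 4: D(4) = 4(4 + 4/3) = 64/3; numerator = 4(387/455) + 3(207/140) = 2853/364; a_4 = (2853/364)/(64/3) = 8559/23296

r = -1; a_0 = 1; a_1 = 12/7; a_2 = 207/140; a_3 = 387/455; a_4 = 8559/23296


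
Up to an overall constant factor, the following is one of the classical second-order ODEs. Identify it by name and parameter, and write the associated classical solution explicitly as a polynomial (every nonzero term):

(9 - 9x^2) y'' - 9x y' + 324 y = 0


All three coefficients share the factor 9; dividing through by 9 gives  (1 - x^2) y'' - x y' + 36 y = 0.
This matches the Chebyshev equation (1 - x^2) y'' - x y' + n^2 y = 0 (note the -x y' term, not -2x y') with n^2 = 36, so n = 6; the polynomial solution is T_6(x).
With y = sum_k a_k x^k, matching x^k gives (k+2)(k+1) a_{k+2} = (k^2 - n^2) a_k = (k - 6)(k + 6) a_k. The right side vanishes at k = 6, so the series with the parity of 6 terminates at degree 6.
Standard normalization: leading coefficient of T_n is 2^(n-1), so a_6 = 2^5 = 32. Work downward with a_k = (k+1)(k+2) a_{k+2} / ((k - 6)(k + 6)):
  a_4 = (5)(6)(32) / ((4 - 6)(4 + 6)) = 960/(-20) = -48
  a_2 = (3)(4)(-48) / ((2 - 6)(2 + 6)) = -576/(-32) = 18
  a_0 = (1)(2)(18) / ((0 - 6)(0 + 6)) = 36/(-36) = -1
Hence T_6(x) = 32 x^6 - 48 x^4 + 18 x^2 - 1.

T_6(x); series = 32 x^6 - 48 x^4 + 18 x^2 - 1


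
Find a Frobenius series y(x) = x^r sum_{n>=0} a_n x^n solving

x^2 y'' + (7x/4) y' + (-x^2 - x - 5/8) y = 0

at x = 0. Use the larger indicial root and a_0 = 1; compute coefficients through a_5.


Write in Frobenius form y'' + (p(x)/x) y' + (q(x)/x^2) y = 0:
  p(x) = 7/4,  q(x) = -x^2 - x - 5/8.
Indicial equation: r(r-1) + (7/4) r + (-5/8) = 0 -> roots r_1 = 1/2, r_2 = -5/4.
Take r = r_1 = 1/2. Let y(x) = x^r sum_{n>=0} a_n x^n with a_0 = 1.
Substitute y = x^r sum a_n x^n and match x^{r+n}. The recurrence is
  D(n) a_n - 1 a_{n-1} - 1 a_{n-2} = 0,  where D(n) = (r+n)(r+n-1) + (7/4)(r+n) + (-5/8).
  a_n = [1 a_{n-1} + 1 a_{n-2}] / D(n).
Since the indicial polynomial factors as (r - r_1)(r - r_2), D(n) = (r_1 + n - r_1)(r_1 + n - r_2) = n(n + 7/4).
Evaluating step by step (a_0 = 1):
  n = 1: D(1) = 1(1 + 7/4) = 11/4; numerator = 1(1) = 1; a_1 = (1)/(11/4) = 4/11
  n = 2: D(2) = 2(2 + 7/4) = 15/2; numerator = 1(4/11) + 1(1) = 15/11; a_2 = (15/11)/(15/2) = 2/11
  n = 3: D(3) = 3(3 + 7/4) = 57/4; numerator = 1(2/11) + 1(4/11) = 6/11; a_3 = (6/11)/(57/4) = 8/209
  n = 4: D(4) = 4(4 + 7/4) = 23; numerator = 1(8/209) + 1(2/11) = 46/209; a_4 = (46/209)/(23) = 2/209
  n = 5: D(5) = 5(5 + 7/4) = 135/4; numerator = 1(2/209) + 1(8/209) = 10/209; a_5 = (10/209)/(135/4) = 8/5643

r = 1/2; a_0 = 1; a_1 = 4/11; a_2 = 2/11; a_3 = 8/209; a_4 = 2/209; a_5 = 8/5643


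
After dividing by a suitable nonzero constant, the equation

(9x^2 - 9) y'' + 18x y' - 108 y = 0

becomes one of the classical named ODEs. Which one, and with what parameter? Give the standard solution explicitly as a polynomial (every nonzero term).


All three coefficients share the factor -9; dividing through by -9 gives  (1 - x^2) y'' - 2x y' + 12 y = 0.
This matches the Legendre equation (1 - x^2) y'' - 2x y' + n(n+1) y = 0 (note the -2x y' term) with n(n+1) = 12, so n = 3; the polynomial solution is P_3(x).
With y = sum_k a_k x^k, matching x^k gives (k+2)(k+1) a_{k+2} = [k(k+1) - n(n+1)] a_k = (k - 3)(k + 4) a_k. The right side vanishes at k = 3, so the series with the parity of 3 terminates at degree 3.
Standard normalization (P_n(1) = 1): leading coefficient (2n)!/(2^n (n!)^2) = 720/(8*36) = 5/2, so a_3 = 5/2. Work downward with a_k = (k+1)(k+2) a_{k+2} / ((k - 3)(k + 4)):
  a_1 = (2)(3)(5/2) / ((1 - 3)(1 + 4)) = 15/(-10) = -3/2
Hence P_3(x) = 5 x^3/2 - 3 x/2.

P_3(x); series = 5 x^3/2 - 3 x/2


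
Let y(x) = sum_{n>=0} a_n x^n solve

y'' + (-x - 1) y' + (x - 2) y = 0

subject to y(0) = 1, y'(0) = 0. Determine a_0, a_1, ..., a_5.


Ansatz: y(x) = sum_{n>=0} a_n x^n, so y'(x) = sum_{n>=1} n a_n x^(n-1) and y''(x) = sum_{n>=2} n(n-1) a_n x^(n-2).
Substitute into P(x) y'' + Q(x) y' + R(x) y = 0 with P(x) = 1, Q(x) = -x - 1, R(x) = x - 2, and match powers of x.
Initial conditions: a_0 = 1, a_1 = 0.
Setting the coefficient of each power of x to zero and solving order by order (substituting the coefficients already found):
  x^0: 2 a_2 - a_1 - 2 a_0 = 0  ->  2 a_2 = a_1 + 2 a_0 = 2  ->  a_2 = 1
  x^1: 6 a_3 - 2 a_2 - 3 a_1 + a_0 = 0  ->  6 a_3 = 2 a_2 + 3 a_1 - a_0 = 1  ->  a_3 = 1/6
  x^2: 12 a_4 - 3 a_3 - 4 a_2 + a_1 = 0  ->  12 a_4 = 3 a_3 + 4 a_2 - a_1 = 9/2  ->  a_4 = 3/8
  x^3: 20 a_5 - 4 a_4 - 5 a_3 + a_2 = 0  ->  20 a_5 = 4 a_4 + 5 a_3 - a_2 = 4/3  ->  a_5 = 1/15
Truncated series: y(x) = 1 + x^2 + (1/6) x^3 + (3/8) x^4 + (1/15) x^5 + O(x^6).

a_0 = 1; a_1 = 0; a_2 = 1; a_3 = 1/6; a_4 = 3/8; a_5 = 1/15


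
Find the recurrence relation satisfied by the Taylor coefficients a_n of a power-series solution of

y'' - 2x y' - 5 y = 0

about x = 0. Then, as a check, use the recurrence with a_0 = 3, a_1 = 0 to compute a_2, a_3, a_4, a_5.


Substitute y = sum_n a_n x^n.
y''(x) has coefficient (n+2)(n+1) a_{n+2} at x^n;
-2 x y'(x) has coefficient -2 n a_n at x^n (shift);
-5 y(x) has coefficient -5 a_n at x^n.
Matching x^n: (n+2)(n+1) a_{n+2} + (-2n - 5) a_n = 0.
Thus a_{n+2} = (2n + 5) / ((n+1)(n+2)) * a_n.

Check with a_0 = 3, a_1 = 0 (apply the recurrence for n = 0, 1, 2, 3): a_0 = 3, a_1 = 0, a_2 = 15/2, a_3 = 0, a_4 = 45/8, a_5 = 0.

a_(n+2) = (2n + 5) / ((n+1)(n+2)) * a_n; check: a_0 = 3, a_1 = 0, a_2 = 15/2, a_3 = 0, a_4 = 45/8, a_5 = 0


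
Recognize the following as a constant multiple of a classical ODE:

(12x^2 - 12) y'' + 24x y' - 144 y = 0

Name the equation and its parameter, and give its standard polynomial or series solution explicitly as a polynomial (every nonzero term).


All three coefficients share the factor -12; dividing through by -12 gives  (1 - x^2) y'' - 2x y' + 12 y = 0.
This matches the Legendre equation (1 - x^2) y'' - 2x y' + n(n+1) y = 0 (note the -2x y' term) with n(n+1) = 12, so n = 3; the polynomial solution is P_3(x).
With y = sum_k a_k x^k, matching x^k gives (k+2)(k+1) a_{k+2} = [k(k+1) - n(n+1)] a_k = (k - 3)(k + 4) a_k. The right side vanishes at k = 3, so the series with the parity of 3 terminates at degree 3.
Standard normalization (P_n(1) = 1): leading coefficient (2n)!/(2^n (n!)^2) = 720/(8*36) = 5/2, so a_3 = 5/2. Work downward with a_k = (k+1)(k+2) a_{k+2} / ((k - 3)(k + 4)):
  a_1 = (2)(3)(5/2) / ((1 - 3)(1 + 4)) = 15/(-10) = -3/2
Hence P_3(x) = 5 x^3/2 - 3 x/2.

P_3(x); series = 5 x^3/2 - 3 x/2


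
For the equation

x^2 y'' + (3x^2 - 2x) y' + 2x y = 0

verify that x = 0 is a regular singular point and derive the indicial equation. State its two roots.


Divide by x^2 to reach normal form y'' + P_1(x) y' + P_2(x) y = 0 with P_1(x) = 3 - 2/x and P_2(x) = 2/x.
x = 0 is a singular point because the y'-coefficient 3 - 2/x has a pole at x = 0 and the y-coefficient 2/x has a pole at x = 0.
It is a regular singular point because x P_1(x) = p(x) = 3x - 2 and x^2 P_2(x) = q(x) = 2x are polynomials, hence analytic at x = 0.
p(0) = -2,  q(0) = 0.
Indicial equation: r(r-1) + p(0) r + q(0) = 0, i.e. r^2 + (p(0) - 1) r + q(0) = 0, i.e. r^2 - 3 r = 0.
Discriminant: (-3)^2 - 4(0) = 9, so r = (3 ± 3)/2.
Solving: r_1 = 3, r_2 = 0.

indicial: r^2 - 3 r = 0; roots r_1 = 3, r_2 = 0
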